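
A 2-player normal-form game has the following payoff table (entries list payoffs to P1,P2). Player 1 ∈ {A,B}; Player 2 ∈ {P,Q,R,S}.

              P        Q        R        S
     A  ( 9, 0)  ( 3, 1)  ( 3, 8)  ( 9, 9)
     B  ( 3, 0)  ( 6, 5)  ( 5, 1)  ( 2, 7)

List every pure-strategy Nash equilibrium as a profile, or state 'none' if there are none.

PSNE = {(A,S)}

(A,P): not NE [P2→S gives 9>0]
(A,Q): not NE [P1→B gives 6>3; P2→S gives 9>1]
(A,R): not NE [P1→B gives 5>3; P2→S gives 9>8]
(A,S): NE
(B,P): not NE [P1→A gives 9>3; P2→S gives 7>0]
(B,Q): not NE [P2→S gives 7>5]
(B,R): not NE [P2→S gives 7>1]
(B,S): not NE [P1→A gives 9>2]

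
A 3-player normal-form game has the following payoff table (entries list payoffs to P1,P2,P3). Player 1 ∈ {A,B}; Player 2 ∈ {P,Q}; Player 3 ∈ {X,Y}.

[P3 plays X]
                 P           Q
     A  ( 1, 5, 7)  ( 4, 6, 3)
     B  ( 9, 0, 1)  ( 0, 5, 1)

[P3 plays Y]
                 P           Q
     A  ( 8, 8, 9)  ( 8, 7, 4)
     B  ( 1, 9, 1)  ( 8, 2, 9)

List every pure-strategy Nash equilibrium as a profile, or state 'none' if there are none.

(A,P,X): not NE [P1→B gives 9>1; P2→Q gives 6>5; P3→Y gives 9>7]
(A,P,Y): NE
(A,Q,X): not NE [P3→Y gives 4>3]
(A,Q,Y): not NE [P2→P gives 8>7]
(B,P,X): not NE [P2→Q gives 5>0]
(B,P,Y): not NE [P1→A gives 8>1]
(B,Q,X): not NE [P1→A gives 4>0; P3→Y gives 9>1]
(B,Q,Y): not NE [P2→P gives 9>2]

Nash profiles: (A,P,Y)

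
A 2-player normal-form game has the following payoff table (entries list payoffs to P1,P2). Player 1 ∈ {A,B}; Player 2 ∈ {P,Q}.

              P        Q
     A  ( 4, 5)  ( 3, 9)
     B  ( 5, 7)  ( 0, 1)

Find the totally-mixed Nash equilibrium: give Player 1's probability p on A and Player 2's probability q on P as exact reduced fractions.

P1 indiff ⇒ q·4+(1-q)·3 = q·5+(1-q)·0 ⇒ q(-1) = (1-q)(-3) ⇒ q = 3/4
P2 indiff ⇒ p·5+(1-p)·7 = p·9+(1-p)·1 ⇒ p(-4) = (1-p)(-6) ⇒ p = 3/5

p=3/5, q=3/4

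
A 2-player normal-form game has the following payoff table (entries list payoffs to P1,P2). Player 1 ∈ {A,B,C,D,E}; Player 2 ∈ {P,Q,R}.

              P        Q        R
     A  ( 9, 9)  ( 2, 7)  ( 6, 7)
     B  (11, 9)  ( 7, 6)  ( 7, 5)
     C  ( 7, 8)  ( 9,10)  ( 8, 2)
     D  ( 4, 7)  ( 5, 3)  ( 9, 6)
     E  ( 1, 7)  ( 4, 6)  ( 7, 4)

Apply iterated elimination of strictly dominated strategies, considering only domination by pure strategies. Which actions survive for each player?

P1 drop A (B beats it: P:11>9 Q:7>2 R:7>6)
P1 drop E (C beats it: P:7>1 Q:9>4 R:8>7)
P2 drop R (P beats it: B:9>5 C:8>2 D:7>6)
P1 drop D (B beats it: P:11>4 Q:7>5)
P1→{B,C} P2→{P,Q}

Survivors P1:{B,C} P2:{P,Q}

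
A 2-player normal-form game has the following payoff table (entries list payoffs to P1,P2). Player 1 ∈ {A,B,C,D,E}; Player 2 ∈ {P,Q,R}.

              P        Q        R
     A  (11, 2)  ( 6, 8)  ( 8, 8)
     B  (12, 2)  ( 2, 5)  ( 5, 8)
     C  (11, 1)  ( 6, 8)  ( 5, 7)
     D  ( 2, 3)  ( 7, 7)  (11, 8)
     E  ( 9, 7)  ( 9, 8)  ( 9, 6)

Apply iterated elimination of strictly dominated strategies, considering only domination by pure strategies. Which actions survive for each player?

Survivors P1:{D,E} P2:{Q,R}

P2 drop P (Q beats it: A:8>2 B:5>2 C:8>1 D:7>3 E:8>7)
P1 drop A (D beats it: Q:7>6 R:11>8)
P1 drop B (D beats it: Q:7>2 R:11>5)
P1 drop C (D beats it: Q:7>6 R:11>5)
P1→{D,E} P2→{Q,R}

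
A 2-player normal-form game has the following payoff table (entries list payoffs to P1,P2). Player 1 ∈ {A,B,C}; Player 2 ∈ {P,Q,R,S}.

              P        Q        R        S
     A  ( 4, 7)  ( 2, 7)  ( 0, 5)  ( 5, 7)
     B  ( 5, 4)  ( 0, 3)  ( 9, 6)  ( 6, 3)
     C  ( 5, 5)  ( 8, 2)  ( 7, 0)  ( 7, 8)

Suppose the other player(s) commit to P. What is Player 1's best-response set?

u_1(A vs P) = 4
u_1(B vs P) = 5
u_1(C vs P) = 5
max payoff 5 at {B,C}

P1 best: {B,C}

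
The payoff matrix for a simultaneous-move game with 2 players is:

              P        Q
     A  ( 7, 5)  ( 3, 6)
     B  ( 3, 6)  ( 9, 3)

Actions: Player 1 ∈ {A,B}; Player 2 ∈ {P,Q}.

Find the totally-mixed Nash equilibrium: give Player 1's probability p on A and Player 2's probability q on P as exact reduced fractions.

(p,q) = (3/4, 3/5)

P1 indiff ⇒ q·7+(1-q)·3 = q·3+(1-q)·9 ⇒ q(4) = (1-q)(6) ⇒ q = 3/5
P2 indiff ⇒ p·5+(1-p)·6 = p·6+(1-p)·3 ⇒ p(-1) = (1-p)(-3) ⇒ p = 3/4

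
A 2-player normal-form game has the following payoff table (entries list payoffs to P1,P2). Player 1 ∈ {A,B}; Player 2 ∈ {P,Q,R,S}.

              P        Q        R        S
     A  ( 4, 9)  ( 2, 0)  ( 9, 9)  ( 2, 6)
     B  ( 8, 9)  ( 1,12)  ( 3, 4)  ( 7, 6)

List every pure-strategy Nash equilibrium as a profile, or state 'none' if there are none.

NE set: (A,R)

(A,P): not NE [P1→B gives 8>4]
(A,Q): not NE [P2→R gives 9>0]
(A,R): NE
(A,S): not NE [P1→B gives 7>2; P2→R gives 9>6]
(B,P): not NE [P2→Q gives 12>9]
(B,Q): not NE [P1→A gives 2>1]
(B,R): not NE [P1→A gives 9>3; P2→Q gives 12>4]
(B,S): not NE [P2→Q gives 12>6]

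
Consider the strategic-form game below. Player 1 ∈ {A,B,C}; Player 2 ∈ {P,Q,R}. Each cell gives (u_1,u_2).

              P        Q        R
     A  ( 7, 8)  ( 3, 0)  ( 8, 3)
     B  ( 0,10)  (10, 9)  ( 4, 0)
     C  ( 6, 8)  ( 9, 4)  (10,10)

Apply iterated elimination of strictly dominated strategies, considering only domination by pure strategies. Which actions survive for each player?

Remaining: P1:{A,C} P2:{P,R}

P2 drop Q (P beats it: A:8>0 B:10>9 C:8>4)
P1 drop B (A beats it: P:7>0 R:8>4)
P1→{A,C} P2→{P,R}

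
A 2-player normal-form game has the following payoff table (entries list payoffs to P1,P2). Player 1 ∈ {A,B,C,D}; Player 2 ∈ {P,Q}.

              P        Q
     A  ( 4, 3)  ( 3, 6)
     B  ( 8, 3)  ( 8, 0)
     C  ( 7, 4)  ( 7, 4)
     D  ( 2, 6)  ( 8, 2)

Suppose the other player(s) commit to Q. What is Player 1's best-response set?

u_1(A vs Q) = 3
u_1(B vs Q) = 8
u_1(C vs Q) = 7
u_1(D vs Q) = 8
max payoff 8 at {B,D}

argmax u_1 = {B,D}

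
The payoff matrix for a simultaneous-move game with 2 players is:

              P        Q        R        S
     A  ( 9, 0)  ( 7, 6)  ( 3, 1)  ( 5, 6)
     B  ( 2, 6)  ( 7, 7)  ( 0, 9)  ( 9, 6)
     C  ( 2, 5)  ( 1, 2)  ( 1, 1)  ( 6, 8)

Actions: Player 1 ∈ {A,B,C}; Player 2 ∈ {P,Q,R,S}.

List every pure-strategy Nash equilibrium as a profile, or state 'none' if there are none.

PSNE = {(A,Q)}

(A,P): not NE [P2→S gives 6>0]
(A,Q): NE
(A,R): not NE [P2→S gives 6>1]
(A,S): not NE [P1→B gives 9>5]
(B,P): not NE [P1→A gives 9>2; P2→R gives 9>6]
(B,Q): not NE [P2→R gives 9>7]
(B,R): not NE [P1→A gives 3>0]
(B,S): not NE [P2→R gives 9>6]
(C,P): not NE [P1→A gives 9>2; P2→S gives 8>5]
(C,Q): not NE [P1→B gives 7>1; P2→S gives 8>2]
(C,R): not NE [P1→A gives 3>1; P2→S gives 8>1]
(C,S): not NE [P1→B gives 9>6]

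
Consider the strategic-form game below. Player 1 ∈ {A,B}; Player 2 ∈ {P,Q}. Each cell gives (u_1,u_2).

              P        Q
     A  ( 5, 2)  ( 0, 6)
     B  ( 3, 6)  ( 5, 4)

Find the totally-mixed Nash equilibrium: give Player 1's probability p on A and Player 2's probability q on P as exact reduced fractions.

P1 indiff ⇒ q·5+(1-q)·0 = q·3+(1-q)·5 ⇒ q(2) = (1-q)(5) ⇒ q = 5/7
P2 indiff ⇒ p·2+(1-p)·6 = p·6+(1-p)·4 ⇒ p(-4) = (1-p)(-2) ⇒ p = 1/3

p=1/3, q=5/7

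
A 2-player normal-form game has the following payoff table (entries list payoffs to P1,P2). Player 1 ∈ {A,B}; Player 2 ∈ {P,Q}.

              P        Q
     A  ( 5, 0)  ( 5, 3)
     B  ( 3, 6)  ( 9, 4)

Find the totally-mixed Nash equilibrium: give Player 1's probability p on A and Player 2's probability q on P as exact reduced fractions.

P1 indiff ⇒ q·5+(1-q)·5 = q·3+(1-q)·9 ⇒ q(2) = (1-q)(4) ⇒ q = 2/3
P2 indiff ⇒ p·0+(1-p)·6 = p·3+(1-p)·4 ⇒ p(-3) = (1-p)(-2) ⇒ p = 2/5

p=2/5, q=2/3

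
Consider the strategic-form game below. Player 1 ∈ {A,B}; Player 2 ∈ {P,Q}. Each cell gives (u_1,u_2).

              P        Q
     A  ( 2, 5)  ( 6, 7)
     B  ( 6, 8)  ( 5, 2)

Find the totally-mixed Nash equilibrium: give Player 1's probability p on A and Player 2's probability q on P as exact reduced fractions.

P1 indiff ⇒ q·2+(1-q)·6 = q·6+(1-q)·5 ⇒ q(-4) = (1-q)(-1) ⇒ q = 1/5
P2 indiff ⇒ p·5+(1-p)·8 = p·7+(1-p)·2 ⇒ p(-2) = (1-p)(-6) ⇒ p = 3/4

p=3/4, q=1/5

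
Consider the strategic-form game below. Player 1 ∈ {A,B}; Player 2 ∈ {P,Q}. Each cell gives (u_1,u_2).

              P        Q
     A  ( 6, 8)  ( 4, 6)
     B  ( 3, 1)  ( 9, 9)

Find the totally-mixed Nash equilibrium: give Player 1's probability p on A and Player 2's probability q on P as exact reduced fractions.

P1 indiff ⇒ q·6+(1-q)·4 = q·3+(1-q)·9 ⇒ q(3) = (1-q)(5) ⇒ q = 5/8
P2 indiff ⇒ p·8+(1-p)·1 = p·6+(1-p)·9 ⇒ p(2) = (1-p)(8) ⇒ p = 4/5

P1 mixes 4/5 on A; P2 mixes 5/8 on P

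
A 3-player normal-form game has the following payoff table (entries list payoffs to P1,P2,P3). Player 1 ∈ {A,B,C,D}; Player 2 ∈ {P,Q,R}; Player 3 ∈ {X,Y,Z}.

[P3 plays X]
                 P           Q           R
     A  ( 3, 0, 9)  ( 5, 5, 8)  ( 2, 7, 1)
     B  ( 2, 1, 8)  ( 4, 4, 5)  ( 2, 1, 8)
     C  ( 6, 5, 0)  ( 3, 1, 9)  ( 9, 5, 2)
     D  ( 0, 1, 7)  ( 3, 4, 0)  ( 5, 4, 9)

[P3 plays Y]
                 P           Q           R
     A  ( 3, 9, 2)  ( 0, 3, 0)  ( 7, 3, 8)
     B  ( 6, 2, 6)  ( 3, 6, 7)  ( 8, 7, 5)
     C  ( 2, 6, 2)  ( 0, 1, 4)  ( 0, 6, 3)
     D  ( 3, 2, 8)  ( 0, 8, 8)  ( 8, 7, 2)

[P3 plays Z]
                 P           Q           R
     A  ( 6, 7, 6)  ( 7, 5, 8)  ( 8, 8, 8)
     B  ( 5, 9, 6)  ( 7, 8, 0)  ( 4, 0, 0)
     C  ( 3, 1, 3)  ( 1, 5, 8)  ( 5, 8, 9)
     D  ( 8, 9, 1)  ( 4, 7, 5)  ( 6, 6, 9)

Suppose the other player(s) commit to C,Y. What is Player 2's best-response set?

u_2(P vs C,Y) = 6
u_2(Q vs C,Y) = 1
u_2(R vs C,Y) = 6
max payoff 6 at {P,R}

P2 best: {P,R}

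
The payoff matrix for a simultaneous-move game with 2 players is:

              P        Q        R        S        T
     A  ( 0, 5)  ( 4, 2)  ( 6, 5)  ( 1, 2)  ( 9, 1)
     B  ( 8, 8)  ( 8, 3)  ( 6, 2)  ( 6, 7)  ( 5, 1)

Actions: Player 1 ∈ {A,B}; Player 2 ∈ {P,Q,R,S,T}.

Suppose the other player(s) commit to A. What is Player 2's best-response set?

argmax u_2 = {P,R}

u_2(P vs A) = 5
u_2(Q vs A) = 2
u_2(R vs A) = 5
u_2(S vs A) = 2
u_2(T vs A) = 1
max payoff 5 at {P,R}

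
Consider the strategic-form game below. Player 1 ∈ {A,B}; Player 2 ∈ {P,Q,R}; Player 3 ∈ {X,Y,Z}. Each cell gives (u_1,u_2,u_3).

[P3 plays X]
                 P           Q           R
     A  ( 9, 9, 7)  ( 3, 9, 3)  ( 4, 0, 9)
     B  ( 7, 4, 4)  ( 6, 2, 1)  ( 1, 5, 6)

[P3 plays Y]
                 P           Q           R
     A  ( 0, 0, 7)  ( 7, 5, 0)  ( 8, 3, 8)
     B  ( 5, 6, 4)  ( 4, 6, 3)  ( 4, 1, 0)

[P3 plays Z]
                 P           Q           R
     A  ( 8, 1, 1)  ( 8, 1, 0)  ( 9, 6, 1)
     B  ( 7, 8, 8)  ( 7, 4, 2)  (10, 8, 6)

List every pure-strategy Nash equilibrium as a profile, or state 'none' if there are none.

(A,P,X): NE
(A,P,Y): not NE [P1→B gives 5>0; P2→Q gives 5>0]
(A,P,Z): not NE [P2→R gives 6>1; P3→Y gives 7>1]
(A,Q,X): not NE [P1→B gives 6>3]
(A,Q,Y): not NE [P3→X gives 3>0]
(A,Q,Z): not NE [P2→R gives 6>1; P3→X gives 3>0]
(A,R,X): not NE [P2→Q gives 9>0]
(A,R,Y): not NE [P2→Q gives 5>3; P3→X gives 9>8]
(A,R,Z): not NE [P1→B gives 10>9; P3→X gives 9>1]
(B,P,X): not NE [P1→A gives 9>7; P2→R gives 5>4; P3→Z gives 8>4]
(B,P,Y): not NE [P3→Z gives 8>4]
(B,P,Z): not NE [P1→A gives 8>7]
(B,Q,X): not NE [P2→R gives 5>2; P3→Y gives 3>1]
(B,Q,Y): not NE [P1→A gives 7>4]
(B,Q,Z): not NE [P1→A gives 8>7; P2→R gives 8>4; P3→Y gives 3>2]
(B,R,X): not NE [P1→A gives 4>1]
(B,R,Y): not NE [P1→A gives 8>4; P2→Q gives 6>1; P3→Z gives 6>0]
(B,R,Z): NE

Nash profiles: (A,P,X), (B,R,Z)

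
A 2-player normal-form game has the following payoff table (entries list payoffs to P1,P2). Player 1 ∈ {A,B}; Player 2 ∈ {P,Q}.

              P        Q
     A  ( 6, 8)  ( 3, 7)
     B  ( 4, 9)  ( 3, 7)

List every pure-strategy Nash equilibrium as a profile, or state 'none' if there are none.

PSNE = {(A,P)}

(A,P): NE
(A,Q): not NE [P2→P gives 8>7]
(B,P): not NE [P1→A gives 6>4]
(B,Q): not NE [P2→P gives 9>7]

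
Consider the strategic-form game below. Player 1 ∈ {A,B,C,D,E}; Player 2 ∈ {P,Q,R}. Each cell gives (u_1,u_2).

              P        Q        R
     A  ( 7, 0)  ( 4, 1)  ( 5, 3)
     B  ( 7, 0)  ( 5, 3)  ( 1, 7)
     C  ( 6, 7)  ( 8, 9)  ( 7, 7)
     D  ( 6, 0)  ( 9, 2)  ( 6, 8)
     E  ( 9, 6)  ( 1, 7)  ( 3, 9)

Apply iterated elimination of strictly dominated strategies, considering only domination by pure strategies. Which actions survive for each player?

P2 drop P (Q beats it: A:1>0 B:3>0 C:9>7 D:2>0 E:7>6)
P1 drop A (C beats it: Q:8>4 R:7>5)
P1 drop B (C beats it: Q:8>5 R:7>1)
P1 drop E (C beats it: Q:8>1 R:7>3)
P1→{C,D} P2→{Q,R}

IESDS → P1:{C,D} P2:{Q,R}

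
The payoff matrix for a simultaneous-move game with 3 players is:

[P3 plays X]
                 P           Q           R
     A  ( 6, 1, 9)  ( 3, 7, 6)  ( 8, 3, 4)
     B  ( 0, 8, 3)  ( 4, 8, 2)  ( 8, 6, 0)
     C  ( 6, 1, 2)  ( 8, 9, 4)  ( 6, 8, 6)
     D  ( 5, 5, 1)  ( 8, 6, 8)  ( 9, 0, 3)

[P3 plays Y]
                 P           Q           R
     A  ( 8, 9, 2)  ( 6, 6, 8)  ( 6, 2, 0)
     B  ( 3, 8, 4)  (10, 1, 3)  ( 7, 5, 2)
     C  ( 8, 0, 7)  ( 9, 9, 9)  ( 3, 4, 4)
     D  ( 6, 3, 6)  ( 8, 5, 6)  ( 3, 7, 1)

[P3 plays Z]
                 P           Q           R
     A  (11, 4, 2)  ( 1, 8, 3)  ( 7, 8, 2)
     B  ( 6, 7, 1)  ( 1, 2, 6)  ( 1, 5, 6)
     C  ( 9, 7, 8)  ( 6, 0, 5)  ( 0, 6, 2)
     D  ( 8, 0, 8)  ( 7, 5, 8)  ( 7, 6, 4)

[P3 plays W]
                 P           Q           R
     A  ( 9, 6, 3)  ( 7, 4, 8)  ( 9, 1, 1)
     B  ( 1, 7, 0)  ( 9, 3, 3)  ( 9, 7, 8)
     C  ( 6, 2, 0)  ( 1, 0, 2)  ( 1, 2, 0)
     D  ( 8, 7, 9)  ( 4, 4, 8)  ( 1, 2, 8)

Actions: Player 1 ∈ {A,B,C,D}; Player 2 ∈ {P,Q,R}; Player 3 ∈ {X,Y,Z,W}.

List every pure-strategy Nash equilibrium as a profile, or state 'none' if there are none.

(A,P,X): not NE [P2→Q gives 7>1]
(A,P,Y): not NE [P3→X gives 9>2]
(A,P,Z): not NE [P2→R gives 8>4; P3→X gives 9>2]
(A,P,W): not NE [P3→X gives 9>3]
(A,Q,X): not NE [P1→D gives 8>3; P3→W gives 8>6]
(A,Q,Y): not NE [P1→B gives 10>6; P2→P gives 9>6]
(A,Q,Z): not NE [P1→D gives 7>1; P3→W gives 8>3]
(A,Q,W): not NE [P1→B gives 9>7; P2→P gives 6>4]
(A,R,X): not NE [P1→D gives 9>8; P2→Q gives 7>3]
(A,R,Y): not NE [P1→B gives 7>6; P2→P gives 9>2; P3→X gives 4>0]
(A,R,Z): not NE [P3→X gives 4>2]
(A,R,W): not NE [P2→P gives 6>1; P3→X gives 4>1]
(B,P,X): not NE [P1→C gives 6>0; P3→Y gives 4>3]
(B,P,Y): not NE [P1→C gives 8>3]
(B,P,Z): not NE [P1→A gives 11>6; P3→Y gives 4>1]
(B,P,W): not NE [P1→A gives 9>1; P3→Y gives 4>0]
(B,Q,X): not NE [P1→D gives 8>4; P3→Z gives 6>2]
(B,Q,Y): not NE [P2→P gives 8>1; P3→Z gives 6>3]
(B,Q,Z): not NE [P1→D gives 7>1; P2→P gives 7>2]
(B,Q,W): not NE [P2→R gives 7>3; P3→Z gives 6>3]
(B,R,X): not NE [P1→D gives 9>8; P2→Q gives 8>6; P3→W gives 8>0]
(B,R,Y): not NE [P2→P gives 8>5; P3→W gives 8>2]
(B,R,Z): not NE [P1→D gives 7>1; P2→P gives 7>5; P3→W gives 8>6]
(B,R,W): NE
(C,P,X): not NE [P2→Q gives 9>1; P3→Z gives 8>2]
(C,P,Y): not NE [P2→Q gives 9>0; P3→Z gives 8>7]
(C,P,Z): not NE [P1→A gives 11>9]
(C,P,W): not NE [P1→A gives 9>6; P3→Z gives 8>0]
(C,Q,X): not NE [P3→Y gives 9>4]
(C,Q,Y): not NE [P1→B gives 10>9]
(C,Q,Z): not NE [P1→D gives 7>6; P2→P gives 7>0; P3→Y gives 9>5]
(C,Q,W): not NE [P1→B gives 9>1; P2→R gives 2>0; P3→Y gives 9>2]
(C,R,X): not NE [P1→D gives 9>6; P2→Q gives 9>8]
(C,R,Y): not NE [P1→B gives 7>3; P2→Q gives 9>4; P3→X gives 6>4]
(C,R,Z): not NE [P1→D gives 7>0; P2→P gives 7>6; P3→X gives 6>2]
(C,R,W): not NE [P1→B gives 9>1; P3→X gives 6>0]
(D,P,X): not NE [P1→C gives 6>5; P2→Q gives 6>5; P3→W gives 9>1]
(D,P,Y): not NE [P1→C gives 8>6; P2→R gives 7>3; P3→W gives 9>6]
(D,P,Z): not NE [P1→A gives 11>8; P2→R gives 6>0; P3→W gives 9>8]
(D,P,W): not NE [P1→A gives 9>8]
(D,Q,X): NE
(D,Q,Y): not NE [P1→B gives 10>8; P2→R gives 7>5; P3→W gives 8>6]
(D,Q,Z): not NE [P2→R gives 6>5]
(D,Q,W): not NE [P1→B gives 9>4; P2→P gives 7>4]
(D,R,X): not NE [P2→Q gives 6>0; P3→W gives 8>3]
(D,R,Y): not NE [P1→B gives 7>3; P3→W gives 8>1]
(D,R,Z): not NE [P3→W gives 8>4]
(D,R,W): not NE [P1→B gives 9>1; P2→P gives 7>2]

NE set: (B,R,W), (D,Q,X)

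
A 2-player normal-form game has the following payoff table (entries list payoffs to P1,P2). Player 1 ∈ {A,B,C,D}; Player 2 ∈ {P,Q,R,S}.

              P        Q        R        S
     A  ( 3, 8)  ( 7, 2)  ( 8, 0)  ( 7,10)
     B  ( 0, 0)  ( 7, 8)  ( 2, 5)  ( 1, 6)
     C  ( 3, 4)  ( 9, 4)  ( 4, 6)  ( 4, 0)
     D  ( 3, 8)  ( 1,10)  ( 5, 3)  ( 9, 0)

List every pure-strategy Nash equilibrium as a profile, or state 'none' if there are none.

(A,P): not NE [P2→S gives 10>8]
(A,Q): not NE [P1→C gives 9>7; P2→S gives 10>2]
(A,R): not NE [P2→S gives 10>0]
(A,S): not NE [P1→D gives 9>7]
(B,P): not NE [P1→D gives 3>0; P2→Q gives 8>0]
(B,Q): not NE [P1→C gives 9>7]
(B,R): not NE [P1→A gives 8>2; P2→Q gives 8>5]
(B,S): not NE [P1→D gives 9>1; P2→Q gives 8>6]
(C,P): not NE [P2→R gives 6>4]
(C,Q): not NE [P2→R gives 6>4]
(C,R): not NE [P1→A gives 8>4]
(C,S): not NE [P1→D gives 9>4; P2→R gives 6>0]
(D,P): not NE [P2→Q gives 10>8]
(D,Q): not NE [P1→C gives 9>1]
(D,R): not NE [P1→A gives 8>5; P2→Q gives 10>3]
(D,S): not NE [P2→Q gives 10>0]

No pure NE.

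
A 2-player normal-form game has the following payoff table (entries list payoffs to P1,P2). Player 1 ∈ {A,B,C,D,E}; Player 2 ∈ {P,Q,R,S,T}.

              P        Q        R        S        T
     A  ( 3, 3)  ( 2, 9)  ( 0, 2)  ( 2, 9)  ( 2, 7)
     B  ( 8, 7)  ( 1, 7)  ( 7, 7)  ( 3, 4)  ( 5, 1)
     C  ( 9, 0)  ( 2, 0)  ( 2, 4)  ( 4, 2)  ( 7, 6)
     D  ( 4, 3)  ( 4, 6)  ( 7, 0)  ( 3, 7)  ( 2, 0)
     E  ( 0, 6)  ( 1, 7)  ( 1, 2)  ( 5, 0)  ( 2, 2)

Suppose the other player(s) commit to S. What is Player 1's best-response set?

argmax u_1 = {E}

u_1(A vs S) = 2
u_1(B vs S) = 3
u_1(C vs S) = 4
u_1(D vs S) = 3
u_1(E vs S) = 5
max payoff 5 at {E}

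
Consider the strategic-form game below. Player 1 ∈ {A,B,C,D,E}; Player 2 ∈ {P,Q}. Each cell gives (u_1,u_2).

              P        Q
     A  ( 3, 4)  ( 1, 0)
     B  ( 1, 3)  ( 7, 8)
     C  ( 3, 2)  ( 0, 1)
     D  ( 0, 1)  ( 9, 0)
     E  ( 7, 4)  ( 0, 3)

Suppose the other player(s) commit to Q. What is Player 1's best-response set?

P1 best: {D}

u_1(A vs Q) = 1
u_1(B vs Q) = 7
u_1(C vs Q) = 0
u_1(D vs Q) = 9
u_1(E vs Q) = 0
max payoff 9 at {D}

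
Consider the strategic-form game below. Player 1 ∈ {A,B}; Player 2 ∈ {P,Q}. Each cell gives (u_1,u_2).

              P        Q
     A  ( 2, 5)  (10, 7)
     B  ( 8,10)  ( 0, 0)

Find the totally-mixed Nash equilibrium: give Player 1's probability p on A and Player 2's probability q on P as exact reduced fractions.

p=5/6, q=5/8

P1 indiff ⇒ q·2+(1-q)·10 = q·8+(1-q)·0 ⇒ q(-6) = (1-q)(-10) ⇒ q = 5/8
P2 indiff ⇒ p·5+(1-p)·10 = p·7+(1-p)·0 ⇒ p(-2) = (1-p)(-10) ⇒ p = 5/6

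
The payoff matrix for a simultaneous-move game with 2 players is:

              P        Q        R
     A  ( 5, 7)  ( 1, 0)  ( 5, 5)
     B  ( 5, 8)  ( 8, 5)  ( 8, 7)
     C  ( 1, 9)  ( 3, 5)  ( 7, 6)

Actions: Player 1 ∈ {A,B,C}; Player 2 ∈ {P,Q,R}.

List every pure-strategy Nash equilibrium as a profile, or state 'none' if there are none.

NE set: (A,P), (B,P)

(A,P): NE
(A,Q): not NE [P1→B gives 8>1; P2→P gives 7>0]
(A,R): not NE [P1→B gives 8>5; P2→P gives 7>5]
(B,P): NE
(B,Q): not NE [P2→P gives 8>5]
(B,R): not NE [P2→P gives 8>7]
(C,P): not NE [P1→B gives 5>1]
(C,Q): not NE [P1→B gives 8>3; P2→P gives 9>5]
(C,R): not NE [P1→B gives 8>7; P2→P gives 9>6]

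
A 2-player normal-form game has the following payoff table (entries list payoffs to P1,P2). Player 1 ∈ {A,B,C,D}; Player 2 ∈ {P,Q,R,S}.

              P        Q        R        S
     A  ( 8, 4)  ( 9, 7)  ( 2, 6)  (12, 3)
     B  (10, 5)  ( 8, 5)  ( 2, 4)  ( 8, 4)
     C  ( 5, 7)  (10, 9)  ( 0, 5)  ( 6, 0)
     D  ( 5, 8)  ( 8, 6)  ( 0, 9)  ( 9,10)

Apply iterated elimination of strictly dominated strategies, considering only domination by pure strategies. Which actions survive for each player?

IESDS → P1:{A,B,C} P2:{P,Q}

P1 drop D (A beats it: P:8>5 Q:9>8 R:2>0 S:12>9)
P2 drop R (Q beats it: A:7>6 B:5>4 C:9>5)
P2 drop S (P beats it: A:4>3 B:5>4 C:7>0)
P1→{A,B,C} P2→{P,Q}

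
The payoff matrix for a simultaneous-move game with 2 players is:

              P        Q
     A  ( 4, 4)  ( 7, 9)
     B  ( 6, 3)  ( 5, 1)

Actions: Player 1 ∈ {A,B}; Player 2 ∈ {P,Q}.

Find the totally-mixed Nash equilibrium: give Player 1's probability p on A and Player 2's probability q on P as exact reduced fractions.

P1 mixes 2/7 on A; P2 mixes 1/2 on P

P1 indiff ⇒ q·4+(1-q)·7 = q·6+(1-q)·5 ⇒ q(-2) = (1-q)(-2) ⇒ q = 1/2
P2 indiff ⇒ p·4+(1-p)·3 = p·9+(1-p)·1 ⇒ p(-5) = (1-p)(-2) ⇒ p = 2/7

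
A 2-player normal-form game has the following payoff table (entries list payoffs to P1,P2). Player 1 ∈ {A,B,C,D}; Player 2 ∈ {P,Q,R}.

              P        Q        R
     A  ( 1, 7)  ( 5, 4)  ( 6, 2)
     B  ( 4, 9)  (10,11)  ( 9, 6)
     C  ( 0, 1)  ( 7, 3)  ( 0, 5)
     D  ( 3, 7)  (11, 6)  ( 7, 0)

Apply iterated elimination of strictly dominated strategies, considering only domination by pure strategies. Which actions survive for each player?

IESDS → P1:{B,D} P2:{P,Q}

P1 drop A (B beats it: P:4>1 Q:10>5 R:9>6)
P1 drop C (B beats it: P:4>0 Q:10>7 R:9>0)
P2 drop R (P beats it: B:9>6 D:7>0)
P1→{B,D} P2→{P,Q}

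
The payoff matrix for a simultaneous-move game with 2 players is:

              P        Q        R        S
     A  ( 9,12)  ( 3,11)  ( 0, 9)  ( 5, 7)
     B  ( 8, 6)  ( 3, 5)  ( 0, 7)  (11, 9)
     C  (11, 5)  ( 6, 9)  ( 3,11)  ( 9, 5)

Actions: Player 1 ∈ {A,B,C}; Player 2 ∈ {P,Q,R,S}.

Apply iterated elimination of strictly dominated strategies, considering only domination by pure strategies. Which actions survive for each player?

P1 drop A (C beats it: P:11>9 Q:6>3 R:3>0 S:9>5)
P2 drop P (R beats it: B:7>6 C:11>5)
P2 drop Q (R beats it: B:7>5 C:11>9)
P1→{B,C} P2→{R,S}

Remaining: P1:{B,C} P2:{R,S}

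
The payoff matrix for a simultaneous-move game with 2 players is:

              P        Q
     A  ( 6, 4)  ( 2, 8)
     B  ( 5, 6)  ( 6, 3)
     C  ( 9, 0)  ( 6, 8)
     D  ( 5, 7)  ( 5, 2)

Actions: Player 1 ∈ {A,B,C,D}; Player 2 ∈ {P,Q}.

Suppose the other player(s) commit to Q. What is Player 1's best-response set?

P1 best: {B,C}

u_1(A vs Q) = 2
u_1(B vs Q) = 6
u_1(C vs Q) = 6
u_1(D vs Q) = 5
max payoff 6 at {B,C}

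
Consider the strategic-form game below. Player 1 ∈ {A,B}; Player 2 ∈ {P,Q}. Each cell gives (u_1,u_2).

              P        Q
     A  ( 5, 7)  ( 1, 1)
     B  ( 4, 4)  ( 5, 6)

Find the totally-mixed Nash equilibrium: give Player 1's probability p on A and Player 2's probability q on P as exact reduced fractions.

P1 indiff ⇒ q·5+(1-q)·1 = q·4+(1-q)·5 ⇒ q(1) = (1-q)(4) ⇒ q = 4/5
P2 indiff ⇒ p·7+(1-p)·4 = p·1+(1-p)·6 ⇒ p(6) = (1-p)(2) ⇒ p = 1/4

P1 mixes 1/4 on A; P2 mixes 4/5 on P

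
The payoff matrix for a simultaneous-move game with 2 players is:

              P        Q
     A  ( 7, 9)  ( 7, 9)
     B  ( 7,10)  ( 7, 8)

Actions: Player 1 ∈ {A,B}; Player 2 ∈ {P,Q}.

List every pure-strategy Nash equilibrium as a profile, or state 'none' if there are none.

NE set: (A,P), (A,Q), (B,P)

(A,P): NE
(A,Q): NE
(B,P): NE
(B,Q): not NE [P2→P gives 10>8]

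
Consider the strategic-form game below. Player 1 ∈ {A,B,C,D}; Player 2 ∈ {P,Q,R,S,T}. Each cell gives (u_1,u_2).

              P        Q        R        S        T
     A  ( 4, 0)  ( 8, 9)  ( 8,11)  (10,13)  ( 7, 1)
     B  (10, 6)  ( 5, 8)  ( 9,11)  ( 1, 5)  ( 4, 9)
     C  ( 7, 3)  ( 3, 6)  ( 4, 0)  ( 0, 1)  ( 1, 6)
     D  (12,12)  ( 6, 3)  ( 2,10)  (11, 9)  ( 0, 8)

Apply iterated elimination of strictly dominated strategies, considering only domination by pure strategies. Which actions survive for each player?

P1 drop C (B beats it: P:10>7 Q:5>3 R:9>4 S:1>0 T:4>1)
P2 drop Q (R beats it: A:11>9 B:11>8 D:10>3)
P2 drop T (R beats it: A:11>1 B:11>9 D:10>8)
P1→{A,B,D} P2→{P,R,S}

IESDS → P1:{A,B,D} P2:{P,R,S}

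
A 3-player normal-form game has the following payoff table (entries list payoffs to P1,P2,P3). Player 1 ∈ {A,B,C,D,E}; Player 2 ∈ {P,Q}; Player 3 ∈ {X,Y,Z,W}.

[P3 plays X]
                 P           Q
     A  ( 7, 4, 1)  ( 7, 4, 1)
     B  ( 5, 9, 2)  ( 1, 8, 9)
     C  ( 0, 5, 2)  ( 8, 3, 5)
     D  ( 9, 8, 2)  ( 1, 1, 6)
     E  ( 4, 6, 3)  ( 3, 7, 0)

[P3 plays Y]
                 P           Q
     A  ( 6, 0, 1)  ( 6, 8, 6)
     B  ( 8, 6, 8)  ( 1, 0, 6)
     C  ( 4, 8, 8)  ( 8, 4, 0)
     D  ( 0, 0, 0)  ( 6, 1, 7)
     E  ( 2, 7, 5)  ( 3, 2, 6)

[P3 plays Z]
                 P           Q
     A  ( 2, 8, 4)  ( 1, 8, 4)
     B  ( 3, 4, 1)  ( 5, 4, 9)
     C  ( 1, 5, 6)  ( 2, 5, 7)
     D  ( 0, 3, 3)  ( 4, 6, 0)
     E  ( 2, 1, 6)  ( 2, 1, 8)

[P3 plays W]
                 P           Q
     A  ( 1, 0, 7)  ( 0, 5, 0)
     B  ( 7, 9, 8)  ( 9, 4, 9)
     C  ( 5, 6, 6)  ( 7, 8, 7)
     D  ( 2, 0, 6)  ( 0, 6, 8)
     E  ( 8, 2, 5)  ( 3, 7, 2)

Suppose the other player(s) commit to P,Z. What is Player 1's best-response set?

u_1(A vs P,Z) = 2
u_1(B vs P,Z) = 3
u_1(C vs P,Z) = 1
u_1(D vs P,Z) = 0
u_1(E vs P,Z) = 2
max payoff 3 at {B}

argmax u_1 = {B}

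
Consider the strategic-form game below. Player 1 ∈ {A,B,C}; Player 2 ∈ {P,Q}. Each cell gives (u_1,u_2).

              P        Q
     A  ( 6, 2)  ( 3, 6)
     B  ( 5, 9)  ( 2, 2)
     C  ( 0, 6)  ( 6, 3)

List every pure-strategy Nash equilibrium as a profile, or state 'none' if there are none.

(A,P): not NE [P2→Q gives 6>2]
(A,Q): not NE [P1→C gives 6>3]
(B,P): not NE [P1→A gives 6>5]
(B,Q): not NE [P1→C gives 6>2; P2→P gives 9>2]
(C,P): not NE [P1→A gives 6>0]
(C,Q): not NE [P2→P gives 6>3]

Equilibria: none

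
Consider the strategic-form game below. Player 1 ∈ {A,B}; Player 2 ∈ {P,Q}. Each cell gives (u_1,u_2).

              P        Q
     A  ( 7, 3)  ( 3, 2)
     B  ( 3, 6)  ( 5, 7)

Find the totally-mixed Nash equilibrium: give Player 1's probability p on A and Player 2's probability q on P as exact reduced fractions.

P1 indiff ⇒ q·7+(1-q)·3 = q·3+(1-q)·5 ⇒ q(4) = (1-q)(2) ⇒ q = 1/3
P2 indiff ⇒ p·3+(1-p)·6 = p·2+(1-p)·7 ⇒ p(1) = (1-p)(1) ⇒ p = 1/2

p=1/2, q=1/3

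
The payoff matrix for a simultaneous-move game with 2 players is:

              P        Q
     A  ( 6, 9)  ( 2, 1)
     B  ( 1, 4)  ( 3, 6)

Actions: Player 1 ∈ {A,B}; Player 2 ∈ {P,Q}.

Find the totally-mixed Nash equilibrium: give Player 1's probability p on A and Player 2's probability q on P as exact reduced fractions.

(p,q) = (1/5, 1/6)

P1 indiff ⇒ q·6+(1-q)·2 = q·1+(1-q)·3 ⇒ q(5) = (1-q)(1) ⇒ q = 1/6
P2 indiff ⇒ p·9+(1-p)·4 = p·1+(1-p)·6 ⇒ p(8) = (1-p)(2) ⇒ p = 1/5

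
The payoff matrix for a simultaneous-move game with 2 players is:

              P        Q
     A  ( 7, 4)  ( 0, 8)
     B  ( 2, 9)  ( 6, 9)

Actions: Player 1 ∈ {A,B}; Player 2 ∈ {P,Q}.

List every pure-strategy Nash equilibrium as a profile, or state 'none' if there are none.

NE set: (B,Q)

(A,P): not NE [P2→Q gives 8>4]
(A,Q): not NE [P1→B gives 6>0]
(B,P): not NE [P1→A gives 7>2]
(B,Q): NE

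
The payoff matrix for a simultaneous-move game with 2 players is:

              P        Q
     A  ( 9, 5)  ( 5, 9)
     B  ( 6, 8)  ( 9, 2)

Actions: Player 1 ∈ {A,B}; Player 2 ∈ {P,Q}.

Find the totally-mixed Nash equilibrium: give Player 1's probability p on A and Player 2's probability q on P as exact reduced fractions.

P1 mixes 3/5 on A; P2 mixes 4/7 on P

P1 indiff ⇒ q·9+(1-q)·5 = q·6+(1-q)·9 ⇒ q(3) = (1-q)(4) ⇒ q = 4/7
P2 indiff ⇒ p·5+(1-p)·8 = p·9+(1-p)·2 ⇒ p(-4) = (1-p)(-6) ⇒ p = 3/5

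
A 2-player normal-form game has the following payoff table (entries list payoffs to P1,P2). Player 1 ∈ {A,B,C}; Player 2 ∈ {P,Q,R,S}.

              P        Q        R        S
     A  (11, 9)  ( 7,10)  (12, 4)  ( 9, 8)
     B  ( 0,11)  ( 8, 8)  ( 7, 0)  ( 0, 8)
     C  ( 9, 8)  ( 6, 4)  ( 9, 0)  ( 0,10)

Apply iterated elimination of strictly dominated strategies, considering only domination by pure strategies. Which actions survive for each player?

IESDS → P1:{A,B} P2:{P,Q}

P1 drop C (A beats it: P:11>9 Q:7>6 R:12>9 S:9>0)
P2 drop R (P beats it: A:9>4 B:11>0)
P2 drop S (P beats it: A:9>8 B:11>8)
P1→{A,B} P2→{P,Q}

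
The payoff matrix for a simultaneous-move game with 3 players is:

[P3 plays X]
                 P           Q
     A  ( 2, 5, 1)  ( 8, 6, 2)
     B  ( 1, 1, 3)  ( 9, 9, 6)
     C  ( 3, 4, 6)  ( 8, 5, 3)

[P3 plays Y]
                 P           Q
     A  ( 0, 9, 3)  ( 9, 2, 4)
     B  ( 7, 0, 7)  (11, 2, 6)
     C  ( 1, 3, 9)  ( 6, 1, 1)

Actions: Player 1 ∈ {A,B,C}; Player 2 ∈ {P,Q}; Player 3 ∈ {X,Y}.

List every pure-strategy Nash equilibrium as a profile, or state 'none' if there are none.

NE set: (B,Q,X), (B,Q,Y)

(A,P,X): not NE [P1→C gives 3>2; P2→Q gives 6>5; P3→Y gives 3>1]
(A,P,Y): not NE [P1→B gives 7>0]
(A,Q,X): not NE [P1→B gives 9>8; P3→Y gives 4>2]
(A,Q,Y): not NE [P1→B gives 11>9; P2→P gives 9>2]
(B,P,X): not NE [P1→C gives 3>1; P2→Q gives 9>1; P3→Y gives 7>3]
(B,P,Y): not NE [P2→Q gives 2>0]
(B,Q,X): NE
(B,Q,Y): NE
(C,P,X): not NE [P2→Q gives 5>4; P3→Y gives 9>6]
(C,P,Y): not NE [P1→B gives 7>1]
(C,Q,X): not NE [P1→B gives 9>8]
(C,Q,Y): not NE [P1→B gives 11>6; P2→P gives 3>1; P3→X gives 3>1]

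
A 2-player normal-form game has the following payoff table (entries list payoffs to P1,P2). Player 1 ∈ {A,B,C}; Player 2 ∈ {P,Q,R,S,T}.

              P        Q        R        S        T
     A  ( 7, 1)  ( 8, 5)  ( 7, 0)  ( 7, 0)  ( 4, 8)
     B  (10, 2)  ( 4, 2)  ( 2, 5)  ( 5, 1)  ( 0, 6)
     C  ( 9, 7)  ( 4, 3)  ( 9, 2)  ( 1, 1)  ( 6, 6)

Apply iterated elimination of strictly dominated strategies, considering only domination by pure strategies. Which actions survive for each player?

Survivors P1:{B,C} P2:{P,T}

P2 drop Q (T beats it: A:8>5 B:6>2 C:6>3)
P2 drop R (T beats it: A:8>0 B:6>5 C:6>2)
P2 drop S (P beats it: A:1>0 B:2>1 C:7>1)
P1 drop A (C beats it: P:9>7 T:6>4)
P1→{B,C} P2→{P,T}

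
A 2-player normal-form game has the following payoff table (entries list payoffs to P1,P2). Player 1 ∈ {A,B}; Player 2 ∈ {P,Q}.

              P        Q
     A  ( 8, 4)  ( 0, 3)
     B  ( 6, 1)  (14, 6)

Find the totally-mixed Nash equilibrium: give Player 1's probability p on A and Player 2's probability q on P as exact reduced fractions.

P1 indiff ⇒ q·8+(1-q)·0 = q·6+(1-q)·14 ⇒ q(2) = (1-q)(14) ⇒ q = 7/8
P2 indiff ⇒ p·4+(1-p)·1 = p·3+(1-p)·6 ⇒ p(1) = (1-p)(5) ⇒ p = 5/6

(p,q) = (5/6, 7/8)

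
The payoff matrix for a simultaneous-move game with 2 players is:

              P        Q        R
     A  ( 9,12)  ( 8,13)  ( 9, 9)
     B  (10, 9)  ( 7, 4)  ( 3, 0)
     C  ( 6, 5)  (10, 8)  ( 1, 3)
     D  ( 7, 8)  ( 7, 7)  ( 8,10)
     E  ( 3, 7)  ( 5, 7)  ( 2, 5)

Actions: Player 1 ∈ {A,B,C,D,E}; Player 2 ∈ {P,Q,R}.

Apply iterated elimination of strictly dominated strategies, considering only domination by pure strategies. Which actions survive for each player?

P1 drop D (A beats it: P:9>7 Q:8>7 R:9>8)
P1 drop E (A beats it: P:9>3 Q:8>5 R:9>2)
P2 drop R (P beats it: A:12>9 B:9>0 C:5>3)
P1→{A,B,C} P2→{P,Q}

IESDS → P1:{A,B,C} P2:{P,Q}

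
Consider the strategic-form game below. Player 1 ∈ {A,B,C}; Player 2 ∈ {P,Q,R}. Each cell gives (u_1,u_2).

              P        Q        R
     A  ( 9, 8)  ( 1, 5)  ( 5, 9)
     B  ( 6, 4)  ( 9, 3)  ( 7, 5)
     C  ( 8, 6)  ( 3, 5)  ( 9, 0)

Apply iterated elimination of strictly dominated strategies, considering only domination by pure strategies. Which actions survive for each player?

P2 drop Q (P beats it: A:8>5 B:4>3 C:6>5)
P1 drop B (C beats it: P:8>6 R:9>7)
P1→{A,C} P2→{P,R}

Survivors P1:{A,C} P2:{P,R}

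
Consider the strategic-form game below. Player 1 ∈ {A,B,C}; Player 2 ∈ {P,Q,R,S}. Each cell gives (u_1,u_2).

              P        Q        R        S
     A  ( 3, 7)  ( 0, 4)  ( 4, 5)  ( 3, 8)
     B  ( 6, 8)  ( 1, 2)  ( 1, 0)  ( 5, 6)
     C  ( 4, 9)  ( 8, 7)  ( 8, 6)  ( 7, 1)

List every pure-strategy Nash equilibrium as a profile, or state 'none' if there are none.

(A,P): not NE [P1→B gives 6>3; P2→S gives 8>7]
(A,Q): not NE [P1→C gives 8>0; P2→S gives 8>4]
(A,R): not NE [P1→C gives 8>4; P2→S gives 8>5]
(A,S): not NE [P1→C gives 7>3]
(B,P): NE
(B,Q): not NE [P1→C gives 8>1; P2→P gives 8>2]
(B,R): not NE [P1→C gives 8>1; P2→P gives 8>0]
(B,S): not NE [P1→C gives 7>5; P2→P gives 8>6]
(C,P): not NE [P1→B gives 6>4]
(C,Q): not NE [P2→P gives 9>7]
(C,R): not NE [P2→P gives 9>6]
(C,S): not NE [P2→P gives 9>1]

NE set: (B,P)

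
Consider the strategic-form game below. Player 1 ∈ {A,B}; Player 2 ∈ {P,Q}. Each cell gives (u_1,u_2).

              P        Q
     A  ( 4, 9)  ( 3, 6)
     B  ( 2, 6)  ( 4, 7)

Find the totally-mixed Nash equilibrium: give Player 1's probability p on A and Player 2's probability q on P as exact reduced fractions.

(p,q) = (1/4, 1/3)

P1 indiff ⇒ q·4+(1-q)·3 = q·2+(1-q)·4 ⇒ q(2) = (1-q)(1) ⇒ q = 1/3
P2 indiff ⇒ p·9+(1-p)·6 = p·6+(1-p)·7 ⇒ p(3) = (1-p)(1) ⇒ p = 1/4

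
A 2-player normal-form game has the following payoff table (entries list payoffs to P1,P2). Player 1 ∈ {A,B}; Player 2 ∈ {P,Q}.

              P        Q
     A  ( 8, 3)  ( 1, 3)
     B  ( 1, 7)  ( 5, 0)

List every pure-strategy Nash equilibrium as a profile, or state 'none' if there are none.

Nash profiles: (A,P)

(A,P): NE
(A,Q): not NE [P1→B gives 5>1]
(B,P): not NE [P1→A gives 8>1]
(B,Q): not NE [P2→P gives 7>0]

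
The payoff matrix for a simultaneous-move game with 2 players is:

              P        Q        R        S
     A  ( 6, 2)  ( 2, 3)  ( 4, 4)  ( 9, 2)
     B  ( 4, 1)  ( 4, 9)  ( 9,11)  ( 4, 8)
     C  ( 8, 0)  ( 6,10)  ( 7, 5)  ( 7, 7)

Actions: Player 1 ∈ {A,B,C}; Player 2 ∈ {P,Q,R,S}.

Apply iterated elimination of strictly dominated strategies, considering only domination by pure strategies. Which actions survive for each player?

P2 drop P (Q beats it: A:3>2 B:9>1 C:10>0)
P2 drop S (Q beats it: A:3>2 B:9>8 C:10>7)
P1 drop A (B beats it: Q:4>2 R:9>4)
P1→{B,C} P2→{Q,R}

Remaining: P1:{B,C} P2:{Q,R}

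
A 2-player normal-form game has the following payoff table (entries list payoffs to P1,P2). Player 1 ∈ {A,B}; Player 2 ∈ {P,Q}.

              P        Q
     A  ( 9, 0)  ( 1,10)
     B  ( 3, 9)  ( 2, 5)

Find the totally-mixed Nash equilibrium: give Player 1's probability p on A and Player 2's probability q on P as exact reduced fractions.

p=2/7, q=1/7

P1 indiff ⇒ q·9+(1-q)·1 = q·3+(1-q)·2 ⇒ q(6) = (1-q)(1) ⇒ q = 1/7
P2 indiff ⇒ p·0+(1-p)·9 = p·10+(1-p)·5 ⇒ p(-10) = (1-p)(-4) ⇒ p = 2/7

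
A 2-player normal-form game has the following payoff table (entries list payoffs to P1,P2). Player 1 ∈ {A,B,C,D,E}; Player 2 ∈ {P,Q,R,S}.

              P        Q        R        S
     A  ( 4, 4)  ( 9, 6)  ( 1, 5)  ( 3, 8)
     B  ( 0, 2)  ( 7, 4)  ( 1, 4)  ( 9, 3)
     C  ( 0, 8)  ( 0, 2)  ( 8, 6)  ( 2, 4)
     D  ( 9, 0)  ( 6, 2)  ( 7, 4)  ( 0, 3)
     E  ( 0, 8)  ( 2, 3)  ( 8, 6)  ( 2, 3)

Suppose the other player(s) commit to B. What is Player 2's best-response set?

u_2(P vs B) = 2
u_2(Q vs B) = 4
u_2(R vs B) = 4
u_2(S vs B) = 3
max payoff 4 at {Q,R}

argmax u_2 = {Q,R}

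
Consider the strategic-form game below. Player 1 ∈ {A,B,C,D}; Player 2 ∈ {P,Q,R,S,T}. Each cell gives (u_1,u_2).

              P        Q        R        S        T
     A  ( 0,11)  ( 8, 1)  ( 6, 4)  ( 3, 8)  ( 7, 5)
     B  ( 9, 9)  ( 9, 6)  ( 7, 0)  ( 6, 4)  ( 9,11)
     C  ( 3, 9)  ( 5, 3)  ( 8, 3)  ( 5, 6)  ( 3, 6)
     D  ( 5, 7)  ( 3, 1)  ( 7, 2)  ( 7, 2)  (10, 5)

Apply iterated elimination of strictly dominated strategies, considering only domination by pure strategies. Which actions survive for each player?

P1 drop A (B beats it: P:9>0 Q:9>8 R:7>6 S:6>3 T:9>7)
P2 drop Q (P beats it: B:9>6 C:9>3 D:7>1)
P2 drop R (P beats it: B:9>0 C:9>3 D:7>2)
P1 drop C (B beats it: P:9>3 S:6>5 T:9>3)
P2 drop S (P beats it: B:9>4 D:7>2)
P1→{B,D} P2→{P,T}

IESDS → P1:{B,D} P2:{P,T}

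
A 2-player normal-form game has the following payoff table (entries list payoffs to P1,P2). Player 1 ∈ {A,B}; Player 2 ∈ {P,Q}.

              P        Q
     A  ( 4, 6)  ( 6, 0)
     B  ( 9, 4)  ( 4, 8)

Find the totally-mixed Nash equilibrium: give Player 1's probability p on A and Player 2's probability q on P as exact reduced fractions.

P1 mixes 2/5 on A; P2 mixes 2/7 on P

P1 indiff ⇒ q·4+(1-q)·6 = q·9+(1-q)·4 ⇒ q(-5) = (1-q)(-2) ⇒ q = 2/7
P2 indiff ⇒ p·6+(1-p)·4 = p·0+(1-p)·8 ⇒ p(6) = (1-p)(4) ⇒ p = 2/5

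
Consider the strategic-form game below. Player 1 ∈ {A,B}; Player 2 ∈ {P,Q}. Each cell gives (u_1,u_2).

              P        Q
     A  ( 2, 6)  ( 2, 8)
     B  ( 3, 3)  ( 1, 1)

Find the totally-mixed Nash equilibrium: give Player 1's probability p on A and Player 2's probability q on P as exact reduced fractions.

P1 mixes 1/2 on A; P2 mixes 1/2 on P

P1 indiff ⇒ q·2+(1-q)·2 = q·3+(1-q)·1 ⇒ q(-1) = (1-q)(-1) ⇒ q = 1/2
P2 indiff ⇒ p·6+(1-p)·3 = p·8+(1-p)·1 ⇒ p(-2) = (1-p)(-2) ⇒ p = 1/2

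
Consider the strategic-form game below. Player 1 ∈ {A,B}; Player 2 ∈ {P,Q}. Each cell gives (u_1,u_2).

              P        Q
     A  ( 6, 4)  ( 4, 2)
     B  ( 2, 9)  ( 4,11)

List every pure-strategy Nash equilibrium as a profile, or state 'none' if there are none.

(A,P): NE
(A,Q): not NE [P2→P gives 4>2]
(B,P): not NE [P1→A gives 6>2; P2→Q gives 11>9]
(B,Q): NE

PSNE = {(A,P), (B,Q)}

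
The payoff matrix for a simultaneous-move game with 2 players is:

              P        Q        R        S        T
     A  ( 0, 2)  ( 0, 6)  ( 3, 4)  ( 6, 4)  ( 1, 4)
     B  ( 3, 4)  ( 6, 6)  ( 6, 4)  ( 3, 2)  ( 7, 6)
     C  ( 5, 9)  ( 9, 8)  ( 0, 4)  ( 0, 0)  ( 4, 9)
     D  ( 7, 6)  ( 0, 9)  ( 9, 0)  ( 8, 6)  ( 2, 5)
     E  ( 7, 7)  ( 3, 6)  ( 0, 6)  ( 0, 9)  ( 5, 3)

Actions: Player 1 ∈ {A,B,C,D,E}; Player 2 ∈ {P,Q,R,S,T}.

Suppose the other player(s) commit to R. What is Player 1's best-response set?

BR_1 = {D}

u_1(A vs R) = 3
u_1(B vs R) = 6
u_1(C vs R) = 0
u_1(D vs R) = 9
u_1(E vs R) = 0
max payoff 9 at {D}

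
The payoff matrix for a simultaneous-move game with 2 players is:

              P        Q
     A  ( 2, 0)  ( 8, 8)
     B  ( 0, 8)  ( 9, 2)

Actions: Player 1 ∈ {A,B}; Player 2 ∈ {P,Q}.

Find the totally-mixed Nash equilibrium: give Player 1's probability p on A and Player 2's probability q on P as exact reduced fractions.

p=3/7, q=1/3

P1 indiff ⇒ q·2+(1-q)·8 = q·0+(1-q)·9 ⇒ q(2) = (1-q)(1) ⇒ q = 1/3
P2 indiff ⇒ p·0+(1-p)·8 = p·8+(1-p)·2 ⇒ p(-8) = (1-p)(-6) ⇒ p = 3/7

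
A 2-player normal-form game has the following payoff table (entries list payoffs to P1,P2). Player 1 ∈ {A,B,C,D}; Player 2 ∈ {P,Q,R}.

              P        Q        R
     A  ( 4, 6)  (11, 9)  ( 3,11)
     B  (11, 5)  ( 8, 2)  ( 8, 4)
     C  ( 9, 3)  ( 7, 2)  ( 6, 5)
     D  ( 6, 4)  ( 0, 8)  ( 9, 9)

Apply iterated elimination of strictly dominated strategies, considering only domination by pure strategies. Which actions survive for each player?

P1 drop C (B beats it: P:11>9 Q:8>7 R:8>6)
P2 drop Q (R beats it: A:11>9 B:4>2 D:9>8)
P1 drop A (B beats it: P:11>4 R:8>3)
P1→{B,D} P2→{P,R}

IESDS → P1:{B,D} P2:{P,R}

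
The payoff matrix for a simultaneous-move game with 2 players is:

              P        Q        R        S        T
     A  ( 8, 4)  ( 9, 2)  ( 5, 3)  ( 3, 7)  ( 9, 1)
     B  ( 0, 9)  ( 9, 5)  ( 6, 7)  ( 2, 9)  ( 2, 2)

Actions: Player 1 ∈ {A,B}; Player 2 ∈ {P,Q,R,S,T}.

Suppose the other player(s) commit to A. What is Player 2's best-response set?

P2 best: {S}

u_2(P vs A) = 4
u_2(Q vs A) = 2
u_2(R vs A) = 3
u_2(S vs A) = 7
u_2(T vs A) = 1
max payoff 7 at {S}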